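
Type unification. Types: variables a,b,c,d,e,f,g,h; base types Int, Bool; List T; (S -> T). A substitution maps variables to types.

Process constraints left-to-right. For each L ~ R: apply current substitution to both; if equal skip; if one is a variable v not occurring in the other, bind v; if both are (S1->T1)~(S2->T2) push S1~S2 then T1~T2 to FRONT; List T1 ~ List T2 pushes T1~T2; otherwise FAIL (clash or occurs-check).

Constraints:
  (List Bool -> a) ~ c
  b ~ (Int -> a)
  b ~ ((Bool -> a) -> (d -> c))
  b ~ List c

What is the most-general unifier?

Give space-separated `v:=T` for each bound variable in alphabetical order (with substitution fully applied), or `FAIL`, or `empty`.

Answer: FAIL

Derivation:
step 1: unify (List Bool -> a) ~ c  [subst: {-} | 3 pending]
  bind c := (List Bool -> a)
step 2: unify b ~ (Int -> a)  [subst: {c:=(List Bool -> a)} | 2 pending]
  bind b := (Int -> a)
step 3: unify (Int -> a) ~ ((Bool -> a) -> (d -> (List Bool -> a)))  [subst: {c:=(List Bool -> a), b:=(Int -> a)} | 1 pending]
  -> decompose arrow: push Int~(Bool -> a), a~(d -> (List Bool -> a))
step 4: unify Int ~ (Bool -> a)  [subst: {c:=(List Bool -> a), b:=(Int -> a)} | 2 pending]
  clash: Int vs (Bool -> a)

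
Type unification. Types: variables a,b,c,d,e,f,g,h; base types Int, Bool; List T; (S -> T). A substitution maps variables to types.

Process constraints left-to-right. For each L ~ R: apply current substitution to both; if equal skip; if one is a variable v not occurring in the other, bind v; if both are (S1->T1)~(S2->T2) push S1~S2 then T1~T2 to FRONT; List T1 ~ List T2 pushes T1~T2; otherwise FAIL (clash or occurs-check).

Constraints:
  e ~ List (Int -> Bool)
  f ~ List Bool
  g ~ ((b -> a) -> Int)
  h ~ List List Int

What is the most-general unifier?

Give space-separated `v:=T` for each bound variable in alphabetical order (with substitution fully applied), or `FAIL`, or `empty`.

Answer: e:=List (Int -> Bool) f:=List Bool g:=((b -> a) -> Int) h:=List List Int

Derivation:
step 1: unify e ~ List (Int -> Bool)  [subst: {-} | 3 pending]
  bind e := List (Int -> Bool)
step 2: unify f ~ List Bool  [subst: {e:=List (Int -> Bool)} | 2 pending]
  bind f := List Bool
step 3: unify g ~ ((b -> a) -> Int)  [subst: {e:=List (Int -> Bool), f:=List Bool} | 1 pending]
  bind g := ((b -> a) -> Int)
step 4: unify h ~ List List Int  [subst: {e:=List (Int -> Bool), f:=List Bool, g:=((b -> a) -> Int)} | 0 pending]
  bind h := List List Int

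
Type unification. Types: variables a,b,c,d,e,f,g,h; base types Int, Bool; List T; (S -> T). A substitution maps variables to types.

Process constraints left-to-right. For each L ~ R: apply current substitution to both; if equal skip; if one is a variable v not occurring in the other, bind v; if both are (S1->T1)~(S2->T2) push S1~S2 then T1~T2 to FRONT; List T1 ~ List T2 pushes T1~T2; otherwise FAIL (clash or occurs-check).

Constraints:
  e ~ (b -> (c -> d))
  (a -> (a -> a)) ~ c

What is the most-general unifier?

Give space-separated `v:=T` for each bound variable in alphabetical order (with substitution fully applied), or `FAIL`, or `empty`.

Answer: c:=(a -> (a -> a)) e:=(b -> ((a -> (a -> a)) -> d))

Derivation:
step 1: unify e ~ (b -> (c -> d))  [subst: {-} | 1 pending]
  bind e := (b -> (c -> d))
step 2: unify (a -> (a -> a)) ~ c  [subst: {e:=(b -> (c -> d))} | 0 pending]
  bind c := (a -> (a -> a))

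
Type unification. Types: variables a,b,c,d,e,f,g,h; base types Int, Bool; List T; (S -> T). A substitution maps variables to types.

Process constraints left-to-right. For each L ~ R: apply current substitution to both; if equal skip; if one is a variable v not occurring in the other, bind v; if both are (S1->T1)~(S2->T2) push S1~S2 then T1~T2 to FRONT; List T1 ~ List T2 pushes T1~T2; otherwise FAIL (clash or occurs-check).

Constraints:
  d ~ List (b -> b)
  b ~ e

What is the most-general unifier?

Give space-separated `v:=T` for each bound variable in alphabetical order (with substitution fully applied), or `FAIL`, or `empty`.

step 1: unify d ~ List (b -> b)  [subst: {-} | 1 pending]
  bind d := List (b -> b)
step 2: unify b ~ e  [subst: {d:=List (b -> b)} | 0 pending]
  bind b := e

Answer: b:=e d:=List (e -> e)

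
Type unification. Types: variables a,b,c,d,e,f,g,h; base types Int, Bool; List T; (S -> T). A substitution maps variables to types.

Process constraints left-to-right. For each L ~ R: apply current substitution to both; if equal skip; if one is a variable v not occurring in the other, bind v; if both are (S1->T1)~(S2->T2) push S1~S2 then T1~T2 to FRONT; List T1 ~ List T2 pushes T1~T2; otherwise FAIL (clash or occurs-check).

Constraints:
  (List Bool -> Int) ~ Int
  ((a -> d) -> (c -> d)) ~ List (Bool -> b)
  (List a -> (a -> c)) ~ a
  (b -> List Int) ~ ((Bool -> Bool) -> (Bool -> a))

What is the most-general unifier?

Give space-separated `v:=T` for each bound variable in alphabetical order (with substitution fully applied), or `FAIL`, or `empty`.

Answer: FAIL

Derivation:
step 1: unify (List Bool -> Int) ~ Int  [subst: {-} | 3 pending]
  clash: (List Bool -> Int) vs Int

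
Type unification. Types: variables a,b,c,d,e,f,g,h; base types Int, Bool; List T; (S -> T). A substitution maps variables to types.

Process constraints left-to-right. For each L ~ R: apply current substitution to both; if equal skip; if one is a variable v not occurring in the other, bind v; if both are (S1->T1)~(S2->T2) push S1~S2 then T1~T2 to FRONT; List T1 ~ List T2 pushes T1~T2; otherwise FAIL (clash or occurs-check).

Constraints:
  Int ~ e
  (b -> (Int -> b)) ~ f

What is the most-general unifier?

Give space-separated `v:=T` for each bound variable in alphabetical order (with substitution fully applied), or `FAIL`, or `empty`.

Answer: e:=Int f:=(b -> (Int -> b))

Derivation:
step 1: unify Int ~ e  [subst: {-} | 1 pending]
  bind e := Int
step 2: unify (b -> (Int -> b)) ~ f  [subst: {e:=Int} | 0 pending]
  bind f := (b -> (Int -> b))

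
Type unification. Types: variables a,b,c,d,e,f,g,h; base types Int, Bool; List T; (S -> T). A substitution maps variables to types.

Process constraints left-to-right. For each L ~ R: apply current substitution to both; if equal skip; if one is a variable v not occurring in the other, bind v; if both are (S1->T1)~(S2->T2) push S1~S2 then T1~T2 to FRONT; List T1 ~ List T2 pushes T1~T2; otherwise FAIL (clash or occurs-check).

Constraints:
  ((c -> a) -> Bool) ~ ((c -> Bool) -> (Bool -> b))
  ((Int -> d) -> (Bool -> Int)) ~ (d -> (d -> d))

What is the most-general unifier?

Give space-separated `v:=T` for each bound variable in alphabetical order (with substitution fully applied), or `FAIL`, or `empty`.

step 1: unify ((c -> a) -> Bool) ~ ((c -> Bool) -> (Bool -> b))  [subst: {-} | 1 pending]
  -> decompose arrow: push (c -> a)~(c -> Bool), Bool~(Bool -> b)
step 2: unify (c -> a) ~ (c -> Bool)  [subst: {-} | 2 pending]
  -> decompose arrow: push c~c, a~Bool
step 3: unify c ~ c  [subst: {-} | 3 pending]
  -> identical, skip
step 4: unify a ~ Bool  [subst: {-} | 2 pending]
  bind a := Bool
step 5: unify Bool ~ (Bool -> b)  [subst: {a:=Bool} | 1 pending]
  clash: Bool vs (Bool -> b)

Answer: FAIL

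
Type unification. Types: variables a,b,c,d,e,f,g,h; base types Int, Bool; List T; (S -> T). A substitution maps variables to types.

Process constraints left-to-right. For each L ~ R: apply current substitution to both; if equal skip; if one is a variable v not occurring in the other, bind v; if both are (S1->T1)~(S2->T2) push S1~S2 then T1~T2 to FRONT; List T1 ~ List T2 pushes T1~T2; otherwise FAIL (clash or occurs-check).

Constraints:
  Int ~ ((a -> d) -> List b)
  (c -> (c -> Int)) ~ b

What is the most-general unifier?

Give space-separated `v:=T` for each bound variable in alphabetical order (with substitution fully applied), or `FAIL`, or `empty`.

step 1: unify Int ~ ((a -> d) -> List b)  [subst: {-} | 1 pending]
  clash: Int vs ((a -> d) -> List b)

Answer: FAIL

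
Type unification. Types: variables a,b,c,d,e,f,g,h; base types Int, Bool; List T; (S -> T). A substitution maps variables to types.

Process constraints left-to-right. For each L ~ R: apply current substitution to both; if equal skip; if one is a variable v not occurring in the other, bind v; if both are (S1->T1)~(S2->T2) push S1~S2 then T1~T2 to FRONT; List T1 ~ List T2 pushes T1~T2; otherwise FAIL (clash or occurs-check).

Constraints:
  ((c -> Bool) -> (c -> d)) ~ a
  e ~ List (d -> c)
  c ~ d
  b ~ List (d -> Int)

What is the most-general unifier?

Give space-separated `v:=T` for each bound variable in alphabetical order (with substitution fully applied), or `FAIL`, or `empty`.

step 1: unify ((c -> Bool) -> (c -> d)) ~ a  [subst: {-} | 3 pending]
  bind a := ((c -> Bool) -> (c -> d))
step 2: unify e ~ List (d -> c)  [subst: {a:=((c -> Bool) -> (c -> d))} | 2 pending]
  bind e := List (d -> c)
step 3: unify c ~ d  [subst: {a:=((c -> Bool) -> (c -> d)), e:=List (d -> c)} | 1 pending]
  bind c := d
step 4: unify b ~ List (d -> Int)  [subst: {a:=((c -> Bool) -> (c -> d)), e:=List (d -> c), c:=d} | 0 pending]
  bind b := List (d -> Int)

Answer: a:=((d -> Bool) -> (d -> d)) b:=List (d -> Int) c:=d e:=List (d -> d)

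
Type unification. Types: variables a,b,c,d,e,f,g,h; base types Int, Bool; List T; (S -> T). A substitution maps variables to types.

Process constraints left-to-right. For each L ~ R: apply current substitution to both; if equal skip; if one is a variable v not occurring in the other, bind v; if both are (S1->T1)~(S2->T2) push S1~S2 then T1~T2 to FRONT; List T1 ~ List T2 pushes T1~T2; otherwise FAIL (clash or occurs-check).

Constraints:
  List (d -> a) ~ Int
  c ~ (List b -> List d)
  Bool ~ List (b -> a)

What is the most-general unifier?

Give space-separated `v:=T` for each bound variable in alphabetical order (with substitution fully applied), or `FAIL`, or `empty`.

Answer: FAIL

Derivation:
step 1: unify List (d -> a) ~ Int  [subst: {-} | 2 pending]
  clash: List (d -> a) vs Int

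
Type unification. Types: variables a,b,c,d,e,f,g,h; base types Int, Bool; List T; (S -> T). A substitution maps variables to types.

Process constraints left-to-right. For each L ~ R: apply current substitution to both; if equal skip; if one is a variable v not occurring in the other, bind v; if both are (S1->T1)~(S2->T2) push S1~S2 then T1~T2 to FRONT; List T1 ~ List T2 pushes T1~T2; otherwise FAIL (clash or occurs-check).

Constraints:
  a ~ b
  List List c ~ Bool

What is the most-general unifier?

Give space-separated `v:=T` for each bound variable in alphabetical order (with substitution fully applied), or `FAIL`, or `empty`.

step 1: unify a ~ b  [subst: {-} | 1 pending]
  bind a := b
step 2: unify List List c ~ Bool  [subst: {a:=b} | 0 pending]
  clash: List List c vs Bool

Answer: FAIL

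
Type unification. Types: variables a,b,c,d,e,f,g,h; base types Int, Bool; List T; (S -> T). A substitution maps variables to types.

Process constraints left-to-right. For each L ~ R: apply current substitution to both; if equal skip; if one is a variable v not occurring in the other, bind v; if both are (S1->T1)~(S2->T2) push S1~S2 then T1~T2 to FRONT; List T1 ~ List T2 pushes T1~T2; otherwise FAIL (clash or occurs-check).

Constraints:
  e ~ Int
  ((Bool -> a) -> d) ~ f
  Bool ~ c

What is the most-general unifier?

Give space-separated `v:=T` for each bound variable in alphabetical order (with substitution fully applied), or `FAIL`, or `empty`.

Answer: c:=Bool e:=Int f:=((Bool -> a) -> d)

Derivation:
step 1: unify e ~ Int  [subst: {-} | 2 pending]
  bind e := Int
step 2: unify ((Bool -> a) -> d) ~ f  [subst: {e:=Int} | 1 pending]
  bind f := ((Bool -> a) -> d)
step 3: unify Bool ~ c  [subst: {e:=Int, f:=((Bool -> a) -> d)} | 0 pending]
  bind c := Bool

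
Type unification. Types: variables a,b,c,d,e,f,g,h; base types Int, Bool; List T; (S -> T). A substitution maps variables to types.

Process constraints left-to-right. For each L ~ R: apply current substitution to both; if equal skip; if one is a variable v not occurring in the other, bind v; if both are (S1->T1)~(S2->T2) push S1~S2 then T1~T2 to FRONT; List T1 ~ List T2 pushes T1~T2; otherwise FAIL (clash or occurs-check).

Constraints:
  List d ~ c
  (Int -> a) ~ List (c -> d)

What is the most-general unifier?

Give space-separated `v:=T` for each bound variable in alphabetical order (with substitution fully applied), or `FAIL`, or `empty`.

step 1: unify List d ~ c  [subst: {-} | 1 pending]
  bind c := List d
step 2: unify (Int -> a) ~ List (List d -> d)  [subst: {c:=List d} | 0 pending]
  clash: (Int -> a) vs List (List d -> d)

Answer: FAIL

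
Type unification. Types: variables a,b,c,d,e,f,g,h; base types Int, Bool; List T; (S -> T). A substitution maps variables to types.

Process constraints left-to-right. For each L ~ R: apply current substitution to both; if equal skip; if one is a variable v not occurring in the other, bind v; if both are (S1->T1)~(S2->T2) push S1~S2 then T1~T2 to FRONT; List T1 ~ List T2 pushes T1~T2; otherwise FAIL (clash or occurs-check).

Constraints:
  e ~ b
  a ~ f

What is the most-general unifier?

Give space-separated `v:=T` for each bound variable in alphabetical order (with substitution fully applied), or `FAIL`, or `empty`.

step 1: unify e ~ b  [subst: {-} | 1 pending]
  bind e := b
step 2: unify a ~ f  [subst: {e:=b} | 0 pending]
  bind a := f

Answer: a:=f e:=b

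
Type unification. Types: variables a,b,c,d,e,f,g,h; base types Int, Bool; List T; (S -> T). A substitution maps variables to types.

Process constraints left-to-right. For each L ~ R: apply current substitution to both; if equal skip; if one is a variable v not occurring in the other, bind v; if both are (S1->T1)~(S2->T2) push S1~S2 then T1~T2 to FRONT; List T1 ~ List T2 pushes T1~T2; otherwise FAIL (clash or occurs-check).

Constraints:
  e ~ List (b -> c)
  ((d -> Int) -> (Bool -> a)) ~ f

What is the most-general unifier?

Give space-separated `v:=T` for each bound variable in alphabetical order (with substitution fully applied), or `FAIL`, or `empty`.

Answer: e:=List (b -> c) f:=((d -> Int) -> (Bool -> a))

Derivation:
step 1: unify e ~ List (b -> c)  [subst: {-} | 1 pending]
  bind e := List (b -> c)
step 2: unify ((d -> Int) -> (Bool -> a)) ~ f  [subst: {e:=List (b -> c)} | 0 pending]
  bind f := ((d -> Int) -> (Bool -> a))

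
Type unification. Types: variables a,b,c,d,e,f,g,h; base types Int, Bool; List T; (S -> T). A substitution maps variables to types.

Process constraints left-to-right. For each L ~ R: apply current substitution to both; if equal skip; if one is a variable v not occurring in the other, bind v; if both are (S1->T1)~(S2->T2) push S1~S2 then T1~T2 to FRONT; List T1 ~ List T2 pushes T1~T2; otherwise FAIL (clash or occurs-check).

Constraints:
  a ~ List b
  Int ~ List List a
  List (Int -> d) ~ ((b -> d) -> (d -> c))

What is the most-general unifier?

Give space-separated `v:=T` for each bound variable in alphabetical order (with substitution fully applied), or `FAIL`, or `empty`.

step 1: unify a ~ List b  [subst: {-} | 2 pending]
  bind a := List b
step 2: unify Int ~ List List List b  [subst: {a:=List b} | 1 pending]
  clash: Int vs List List List b

Answer: FAIL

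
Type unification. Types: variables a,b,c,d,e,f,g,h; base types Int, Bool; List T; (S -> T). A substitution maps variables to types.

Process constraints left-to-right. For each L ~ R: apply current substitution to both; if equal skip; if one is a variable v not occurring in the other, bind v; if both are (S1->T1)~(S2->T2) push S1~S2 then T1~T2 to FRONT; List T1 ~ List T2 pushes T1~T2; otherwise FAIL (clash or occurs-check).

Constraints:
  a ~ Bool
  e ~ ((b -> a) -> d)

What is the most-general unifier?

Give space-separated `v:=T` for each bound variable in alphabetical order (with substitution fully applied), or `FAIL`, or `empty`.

Answer: a:=Bool e:=((b -> Bool) -> d)

Derivation:
step 1: unify a ~ Bool  [subst: {-} | 1 pending]
  bind a := Bool
step 2: unify e ~ ((b -> Bool) -> d)  [subst: {a:=Bool} | 0 pending]
  bind e := ((b -> Bool) -> d)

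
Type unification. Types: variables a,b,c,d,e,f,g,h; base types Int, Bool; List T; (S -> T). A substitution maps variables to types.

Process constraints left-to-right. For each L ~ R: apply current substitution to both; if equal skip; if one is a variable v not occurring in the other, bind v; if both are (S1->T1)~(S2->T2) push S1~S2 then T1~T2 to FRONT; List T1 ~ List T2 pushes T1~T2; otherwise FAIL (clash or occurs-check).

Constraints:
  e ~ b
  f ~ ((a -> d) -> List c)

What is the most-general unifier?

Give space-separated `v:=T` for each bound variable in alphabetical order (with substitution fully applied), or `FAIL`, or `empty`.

step 1: unify e ~ b  [subst: {-} | 1 pending]
  bind e := b
step 2: unify f ~ ((a -> d) -> List c)  [subst: {e:=b} | 0 pending]
  bind f := ((a -> d) -> List c)

Answer: e:=b f:=((a -> d) -> List c)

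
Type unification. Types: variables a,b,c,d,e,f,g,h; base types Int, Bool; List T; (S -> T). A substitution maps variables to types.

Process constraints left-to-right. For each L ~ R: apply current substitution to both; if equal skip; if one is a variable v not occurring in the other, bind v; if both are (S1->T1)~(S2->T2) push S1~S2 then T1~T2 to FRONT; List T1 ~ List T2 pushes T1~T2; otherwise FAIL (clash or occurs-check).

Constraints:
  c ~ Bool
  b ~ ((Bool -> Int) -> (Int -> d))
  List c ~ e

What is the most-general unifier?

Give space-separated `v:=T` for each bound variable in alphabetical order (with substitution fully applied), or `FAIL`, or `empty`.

Answer: b:=((Bool -> Int) -> (Int -> d)) c:=Bool e:=List Bool

Derivation:
step 1: unify c ~ Bool  [subst: {-} | 2 pending]
  bind c := Bool
step 2: unify b ~ ((Bool -> Int) -> (Int -> d))  [subst: {c:=Bool} | 1 pending]
  bind b := ((Bool -> Int) -> (Int -> d))
step 3: unify List Bool ~ e  [subst: {c:=Bool, b:=((Bool -> Int) -> (Int -> d))} | 0 pending]
  bind e := List Bool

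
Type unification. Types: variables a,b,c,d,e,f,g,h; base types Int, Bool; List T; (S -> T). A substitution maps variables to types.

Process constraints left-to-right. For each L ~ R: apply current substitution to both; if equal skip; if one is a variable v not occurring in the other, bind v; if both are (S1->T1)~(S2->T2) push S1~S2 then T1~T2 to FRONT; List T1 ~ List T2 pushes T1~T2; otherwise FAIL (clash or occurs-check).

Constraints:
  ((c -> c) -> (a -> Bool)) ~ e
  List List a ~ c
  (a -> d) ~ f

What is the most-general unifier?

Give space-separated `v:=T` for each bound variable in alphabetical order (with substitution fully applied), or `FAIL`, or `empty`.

step 1: unify ((c -> c) -> (a -> Bool)) ~ e  [subst: {-} | 2 pending]
  bind e := ((c -> c) -> (a -> Bool))
step 2: unify List List a ~ c  [subst: {e:=((c -> c) -> (a -> Bool))} | 1 pending]
  bind c := List List a
step 3: unify (a -> d) ~ f  [subst: {e:=((c -> c) -> (a -> Bool)), c:=List List a} | 0 pending]
  bind f := (a -> d)

Answer: c:=List List a e:=((List List a -> List List a) -> (a -> Bool)) f:=(a -> d)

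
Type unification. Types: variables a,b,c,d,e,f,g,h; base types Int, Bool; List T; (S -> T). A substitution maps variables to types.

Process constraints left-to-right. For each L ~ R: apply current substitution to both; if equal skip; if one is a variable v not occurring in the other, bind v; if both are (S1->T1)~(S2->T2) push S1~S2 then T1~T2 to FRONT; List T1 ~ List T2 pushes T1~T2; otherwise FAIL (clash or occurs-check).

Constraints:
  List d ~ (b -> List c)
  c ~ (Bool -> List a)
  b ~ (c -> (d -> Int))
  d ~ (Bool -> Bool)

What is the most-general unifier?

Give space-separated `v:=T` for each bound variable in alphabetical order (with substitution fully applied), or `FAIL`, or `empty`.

Answer: FAIL

Derivation:
step 1: unify List d ~ (b -> List c)  [subst: {-} | 3 pending]
  clash: List d vs (b -> List c)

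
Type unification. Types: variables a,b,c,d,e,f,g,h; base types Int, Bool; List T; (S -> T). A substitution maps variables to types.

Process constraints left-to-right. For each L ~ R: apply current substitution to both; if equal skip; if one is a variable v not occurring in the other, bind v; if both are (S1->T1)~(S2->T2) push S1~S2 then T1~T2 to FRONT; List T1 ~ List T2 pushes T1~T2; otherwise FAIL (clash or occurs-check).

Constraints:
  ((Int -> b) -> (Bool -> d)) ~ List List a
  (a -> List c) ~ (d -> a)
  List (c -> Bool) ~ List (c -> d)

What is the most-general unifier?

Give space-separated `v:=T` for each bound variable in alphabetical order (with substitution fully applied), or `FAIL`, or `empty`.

step 1: unify ((Int -> b) -> (Bool -> d)) ~ List List a  [subst: {-} | 2 pending]
  clash: ((Int -> b) -> (Bool -> d)) vs List List a

Answer: FAIL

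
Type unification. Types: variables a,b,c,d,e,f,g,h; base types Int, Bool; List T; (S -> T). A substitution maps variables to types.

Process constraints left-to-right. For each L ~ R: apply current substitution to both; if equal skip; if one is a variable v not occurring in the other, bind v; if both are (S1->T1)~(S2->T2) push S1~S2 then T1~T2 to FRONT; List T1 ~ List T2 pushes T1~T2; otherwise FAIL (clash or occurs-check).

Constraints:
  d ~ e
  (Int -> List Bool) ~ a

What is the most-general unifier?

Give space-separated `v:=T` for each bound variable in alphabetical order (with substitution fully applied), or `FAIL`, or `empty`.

step 1: unify d ~ e  [subst: {-} | 1 pending]
  bind d := e
step 2: unify (Int -> List Bool) ~ a  [subst: {d:=e} | 0 pending]
  bind a := (Int -> List Bool)

Answer: a:=(Int -> List Bool) d:=e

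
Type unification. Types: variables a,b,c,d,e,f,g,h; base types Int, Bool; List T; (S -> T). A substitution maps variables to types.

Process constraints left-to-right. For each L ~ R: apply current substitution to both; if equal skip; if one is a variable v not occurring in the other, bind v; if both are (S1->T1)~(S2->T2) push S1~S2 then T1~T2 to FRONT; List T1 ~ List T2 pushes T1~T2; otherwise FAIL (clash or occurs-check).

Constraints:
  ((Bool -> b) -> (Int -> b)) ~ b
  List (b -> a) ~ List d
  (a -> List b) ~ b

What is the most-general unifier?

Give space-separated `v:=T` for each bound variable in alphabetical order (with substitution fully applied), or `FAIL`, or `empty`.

Answer: FAIL

Derivation:
step 1: unify ((Bool -> b) -> (Int -> b)) ~ b  [subst: {-} | 2 pending]
  occurs-check fail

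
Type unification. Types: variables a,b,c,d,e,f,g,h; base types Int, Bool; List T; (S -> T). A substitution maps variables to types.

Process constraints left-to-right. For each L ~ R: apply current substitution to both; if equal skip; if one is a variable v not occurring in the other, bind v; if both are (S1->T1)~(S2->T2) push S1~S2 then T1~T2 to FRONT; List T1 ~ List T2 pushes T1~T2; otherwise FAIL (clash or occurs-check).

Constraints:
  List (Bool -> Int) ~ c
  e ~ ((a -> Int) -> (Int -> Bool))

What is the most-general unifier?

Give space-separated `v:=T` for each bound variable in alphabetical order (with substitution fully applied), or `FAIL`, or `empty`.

Answer: c:=List (Bool -> Int) e:=((a -> Int) -> (Int -> Bool))

Derivation:
step 1: unify List (Bool -> Int) ~ c  [subst: {-} | 1 pending]
  bind c := List (Bool -> Int)
step 2: unify e ~ ((a -> Int) -> (Int -> Bool))  [subst: {c:=List (Bool -> Int)} | 0 pending]
  bind e := ((a -> Int) -> (Int -> Bool))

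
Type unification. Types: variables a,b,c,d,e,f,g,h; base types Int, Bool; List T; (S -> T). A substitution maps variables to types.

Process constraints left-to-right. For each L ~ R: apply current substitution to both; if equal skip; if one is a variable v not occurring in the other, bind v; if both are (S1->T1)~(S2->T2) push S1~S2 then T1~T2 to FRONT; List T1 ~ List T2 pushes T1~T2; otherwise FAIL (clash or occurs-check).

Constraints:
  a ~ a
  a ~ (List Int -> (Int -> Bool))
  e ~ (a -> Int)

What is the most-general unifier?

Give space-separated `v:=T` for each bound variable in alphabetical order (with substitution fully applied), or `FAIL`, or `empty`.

Answer: a:=(List Int -> (Int -> Bool)) e:=((List Int -> (Int -> Bool)) -> Int)

Derivation:
step 1: unify a ~ a  [subst: {-} | 2 pending]
  -> identical, skip
step 2: unify a ~ (List Int -> (Int -> Bool))  [subst: {-} | 1 pending]
  bind a := (List Int -> (Int -> Bool))
step 3: unify e ~ ((List Int -> (Int -> Bool)) -> Int)  [subst: {a:=(List Int -> (Int -> Bool))} | 0 pending]
  bind e := ((List Int -> (Int -> Bool)) -> Int)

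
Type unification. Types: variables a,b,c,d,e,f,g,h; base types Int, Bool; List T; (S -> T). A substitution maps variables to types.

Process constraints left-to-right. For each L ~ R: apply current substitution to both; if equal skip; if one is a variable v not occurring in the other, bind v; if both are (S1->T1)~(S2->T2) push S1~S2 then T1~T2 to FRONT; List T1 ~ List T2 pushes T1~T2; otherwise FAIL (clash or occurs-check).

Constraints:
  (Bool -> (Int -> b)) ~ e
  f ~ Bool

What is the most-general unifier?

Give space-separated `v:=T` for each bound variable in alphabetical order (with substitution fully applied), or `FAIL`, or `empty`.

Answer: e:=(Bool -> (Int -> b)) f:=Bool

Derivation:
step 1: unify (Bool -> (Int -> b)) ~ e  [subst: {-} | 1 pending]
  bind e := (Bool -> (Int -> b))
step 2: unify f ~ Bool  [subst: {e:=(Bool -> (Int -> b))} | 0 pending]
  bind f := Bool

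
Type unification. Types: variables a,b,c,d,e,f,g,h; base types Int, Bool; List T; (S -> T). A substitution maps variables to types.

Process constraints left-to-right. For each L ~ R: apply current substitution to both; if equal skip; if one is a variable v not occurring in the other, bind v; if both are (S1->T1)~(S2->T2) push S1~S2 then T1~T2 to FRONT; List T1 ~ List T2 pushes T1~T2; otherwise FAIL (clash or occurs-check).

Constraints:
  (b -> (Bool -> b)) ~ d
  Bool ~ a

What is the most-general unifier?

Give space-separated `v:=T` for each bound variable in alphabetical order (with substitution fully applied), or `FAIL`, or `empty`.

Answer: a:=Bool d:=(b -> (Bool -> b))

Derivation:
step 1: unify (b -> (Bool -> b)) ~ d  [subst: {-} | 1 pending]
  bind d := (b -> (Bool -> b))
step 2: unify Bool ~ a  [subst: {d:=(b -> (Bool -> b))} | 0 pending]
  bind a := Bool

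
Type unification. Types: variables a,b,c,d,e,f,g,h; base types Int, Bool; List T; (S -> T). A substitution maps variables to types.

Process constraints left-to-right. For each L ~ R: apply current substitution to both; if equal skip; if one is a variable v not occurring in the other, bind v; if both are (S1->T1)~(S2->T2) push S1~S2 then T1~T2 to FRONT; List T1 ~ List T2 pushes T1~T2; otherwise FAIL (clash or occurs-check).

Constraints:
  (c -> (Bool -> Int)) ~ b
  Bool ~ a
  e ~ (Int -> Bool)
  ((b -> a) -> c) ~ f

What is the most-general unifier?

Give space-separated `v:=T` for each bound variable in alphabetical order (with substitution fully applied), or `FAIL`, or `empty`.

step 1: unify (c -> (Bool -> Int)) ~ b  [subst: {-} | 3 pending]
  bind b := (c -> (Bool -> Int))
step 2: unify Bool ~ a  [subst: {b:=(c -> (Bool -> Int))} | 2 pending]
  bind a := Bool
step 3: unify e ~ (Int -> Bool)  [subst: {b:=(c -> (Bool -> Int)), a:=Bool} | 1 pending]
  bind e := (Int -> Bool)
step 4: unify (((c -> (Bool -> Int)) -> Bool) -> c) ~ f  [subst: {b:=(c -> (Bool -> Int)), a:=Bool, e:=(Int -> Bool)} | 0 pending]
  bind f := (((c -> (Bool -> Int)) -> Bool) -> c)

Answer: a:=Bool b:=(c -> (Bool -> Int)) e:=(Int -> Bool) f:=(((c -> (Bool -> Int)) -> Bool) -> c)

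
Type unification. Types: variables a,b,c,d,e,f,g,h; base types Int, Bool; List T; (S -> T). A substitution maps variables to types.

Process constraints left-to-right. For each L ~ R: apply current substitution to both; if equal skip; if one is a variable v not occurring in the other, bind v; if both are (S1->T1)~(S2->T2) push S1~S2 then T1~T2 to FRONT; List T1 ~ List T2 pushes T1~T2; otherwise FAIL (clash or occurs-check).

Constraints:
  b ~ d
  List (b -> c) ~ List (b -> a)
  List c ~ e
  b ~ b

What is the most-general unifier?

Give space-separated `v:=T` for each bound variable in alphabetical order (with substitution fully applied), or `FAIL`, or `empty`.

Answer: b:=d c:=a e:=List a

Derivation:
step 1: unify b ~ d  [subst: {-} | 3 pending]
  bind b := d
step 2: unify List (d -> c) ~ List (d -> a)  [subst: {b:=d} | 2 pending]
  -> decompose List: push (d -> c)~(d -> a)
step 3: unify (d -> c) ~ (d -> a)  [subst: {b:=d} | 2 pending]
  -> decompose arrow: push d~d, c~a
step 4: unify d ~ d  [subst: {b:=d} | 3 pending]
  -> identical, skip
step 5: unify c ~ a  [subst: {b:=d} | 2 pending]
  bind c := a
step 6: unify List a ~ e  [subst: {b:=d, c:=a} | 1 pending]
  bind e := List a
step 7: unify d ~ d  [subst: {b:=d, c:=a, e:=List a} | 0 pending]
  -> identical, skip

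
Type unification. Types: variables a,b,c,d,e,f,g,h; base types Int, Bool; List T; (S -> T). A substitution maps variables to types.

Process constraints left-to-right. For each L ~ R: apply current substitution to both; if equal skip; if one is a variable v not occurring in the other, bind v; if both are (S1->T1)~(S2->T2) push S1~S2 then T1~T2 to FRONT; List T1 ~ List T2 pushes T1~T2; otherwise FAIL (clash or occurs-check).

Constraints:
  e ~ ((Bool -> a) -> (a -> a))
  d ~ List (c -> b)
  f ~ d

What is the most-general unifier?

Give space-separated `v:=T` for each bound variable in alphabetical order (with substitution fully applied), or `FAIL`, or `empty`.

Answer: d:=List (c -> b) e:=((Bool -> a) -> (a -> a)) f:=List (c -> b)

Derivation:
step 1: unify e ~ ((Bool -> a) -> (a -> a))  [subst: {-} | 2 pending]
  bind e := ((Bool -> a) -> (a -> a))
step 2: unify d ~ List (c -> b)  [subst: {e:=((Bool -> a) -> (a -> a))} | 1 pending]
  bind d := List (c -> b)
step 3: unify f ~ List (c -> b)  [subst: {e:=((Bool -> a) -> (a -> a)), d:=List (c -> b)} | 0 pending]
  bind f := List (c -> b)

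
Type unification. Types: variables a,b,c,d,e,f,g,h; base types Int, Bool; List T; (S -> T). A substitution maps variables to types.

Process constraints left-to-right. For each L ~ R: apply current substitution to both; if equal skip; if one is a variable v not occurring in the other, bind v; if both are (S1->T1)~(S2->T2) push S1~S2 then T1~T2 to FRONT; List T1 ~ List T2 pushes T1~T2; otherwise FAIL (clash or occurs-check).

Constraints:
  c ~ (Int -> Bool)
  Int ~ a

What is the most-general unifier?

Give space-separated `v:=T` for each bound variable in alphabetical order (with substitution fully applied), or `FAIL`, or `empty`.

Answer: a:=Int c:=(Int -> Bool)

Derivation:
step 1: unify c ~ (Int -> Bool)  [subst: {-} | 1 pending]
  bind c := (Int -> Bool)
step 2: unify Int ~ a  [subst: {c:=(Int -> Bool)} | 0 pending]
  bind a := Int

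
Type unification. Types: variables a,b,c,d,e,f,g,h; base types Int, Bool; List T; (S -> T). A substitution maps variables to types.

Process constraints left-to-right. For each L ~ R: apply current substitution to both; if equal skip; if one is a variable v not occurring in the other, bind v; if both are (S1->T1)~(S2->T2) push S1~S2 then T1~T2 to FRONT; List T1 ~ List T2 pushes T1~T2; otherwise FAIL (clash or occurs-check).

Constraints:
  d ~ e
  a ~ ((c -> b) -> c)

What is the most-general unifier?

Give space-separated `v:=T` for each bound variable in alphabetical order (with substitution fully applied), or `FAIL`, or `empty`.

step 1: unify d ~ e  [subst: {-} | 1 pending]
  bind d := e
step 2: unify a ~ ((c -> b) -> c)  [subst: {d:=e} | 0 pending]
  bind a := ((c -> b) -> c)

Answer: a:=((c -> b) -> c) d:=e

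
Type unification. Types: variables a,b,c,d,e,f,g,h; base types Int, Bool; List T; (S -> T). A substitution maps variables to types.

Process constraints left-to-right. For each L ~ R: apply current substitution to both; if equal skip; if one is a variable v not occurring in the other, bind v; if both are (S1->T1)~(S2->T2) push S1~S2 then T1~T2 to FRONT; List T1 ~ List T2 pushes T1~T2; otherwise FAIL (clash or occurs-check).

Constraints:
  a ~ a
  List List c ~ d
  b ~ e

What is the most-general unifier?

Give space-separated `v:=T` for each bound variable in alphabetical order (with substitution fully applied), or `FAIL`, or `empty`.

step 1: unify a ~ a  [subst: {-} | 2 pending]
  -> identical, skip
step 2: unify List List c ~ d  [subst: {-} | 1 pending]
  bind d := List List c
step 3: unify b ~ e  [subst: {d:=List List c} | 0 pending]
  bind b := e

Answer: b:=e d:=List List c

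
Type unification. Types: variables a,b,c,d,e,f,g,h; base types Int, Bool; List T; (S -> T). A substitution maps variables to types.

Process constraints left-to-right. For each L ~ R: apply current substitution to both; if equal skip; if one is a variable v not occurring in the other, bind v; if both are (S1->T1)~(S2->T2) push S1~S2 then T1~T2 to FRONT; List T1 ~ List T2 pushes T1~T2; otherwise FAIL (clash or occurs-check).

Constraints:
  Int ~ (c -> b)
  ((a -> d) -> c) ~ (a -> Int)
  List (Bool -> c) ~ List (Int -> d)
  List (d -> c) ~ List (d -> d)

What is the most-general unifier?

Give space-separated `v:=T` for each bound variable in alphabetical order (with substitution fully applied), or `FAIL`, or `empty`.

step 1: unify Int ~ (c -> b)  [subst: {-} | 3 pending]
  clash: Int vs (c -> b)

Answer: FAIL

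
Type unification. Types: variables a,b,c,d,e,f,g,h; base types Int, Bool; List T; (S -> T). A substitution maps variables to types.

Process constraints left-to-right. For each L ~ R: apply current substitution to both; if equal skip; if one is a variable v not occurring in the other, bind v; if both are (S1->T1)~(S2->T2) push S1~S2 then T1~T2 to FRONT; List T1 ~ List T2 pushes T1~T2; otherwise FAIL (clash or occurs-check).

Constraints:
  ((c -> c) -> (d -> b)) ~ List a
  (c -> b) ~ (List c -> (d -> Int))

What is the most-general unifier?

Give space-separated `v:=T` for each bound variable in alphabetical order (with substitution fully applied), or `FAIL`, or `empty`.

step 1: unify ((c -> c) -> (d -> b)) ~ List a  [subst: {-} | 1 pending]
  clash: ((c -> c) -> (d -> b)) vs List a

Answer: FAIL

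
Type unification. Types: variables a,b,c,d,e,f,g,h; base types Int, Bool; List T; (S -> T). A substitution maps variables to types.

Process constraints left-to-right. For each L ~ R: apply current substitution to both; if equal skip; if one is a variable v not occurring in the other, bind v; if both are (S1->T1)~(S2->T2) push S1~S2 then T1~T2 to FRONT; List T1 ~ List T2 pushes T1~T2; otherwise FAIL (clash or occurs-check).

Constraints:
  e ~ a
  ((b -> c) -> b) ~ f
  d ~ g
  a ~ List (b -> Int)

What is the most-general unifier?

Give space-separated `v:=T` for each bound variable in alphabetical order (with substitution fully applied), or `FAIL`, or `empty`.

step 1: unify e ~ a  [subst: {-} | 3 pending]
  bind e := a
step 2: unify ((b -> c) -> b) ~ f  [subst: {e:=a} | 2 pending]
  bind f := ((b -> c) -> b)
step 3: unify d ~ g  [subst: {e:=a, f:=((b -> c) -> b)} | 1 pending]
  bind d := g
step 4: unify a ~ List (b -> Int)  [subst: {e:=a, f:=((b -> c) -> b), d:=g} | 0 pending]
  bind a := List (b -> Int)

Answer: a:=List (b -> Int) d:=g e:=List (b -> Int) f:=((b -> c) -> b)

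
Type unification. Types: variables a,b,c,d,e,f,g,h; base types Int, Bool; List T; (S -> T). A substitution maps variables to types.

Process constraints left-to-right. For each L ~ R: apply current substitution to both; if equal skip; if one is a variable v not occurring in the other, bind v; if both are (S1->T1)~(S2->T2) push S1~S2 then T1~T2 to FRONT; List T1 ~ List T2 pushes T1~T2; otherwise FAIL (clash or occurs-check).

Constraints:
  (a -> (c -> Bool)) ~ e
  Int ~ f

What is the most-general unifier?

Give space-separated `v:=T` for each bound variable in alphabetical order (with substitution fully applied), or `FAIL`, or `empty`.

Answer: e:=(a -> (c -> Bool)) f:=Int

Derivation:
step 1: unify (a -> (c -> Bool)) ~ e  [subst: {-} | 1 pending]
  bind e := (a -> (c -> Bool))
step 2: unify Int ~ f  [subst: {e:=(a -> (c -> Bool))} | 0 pending]
  bind f := Int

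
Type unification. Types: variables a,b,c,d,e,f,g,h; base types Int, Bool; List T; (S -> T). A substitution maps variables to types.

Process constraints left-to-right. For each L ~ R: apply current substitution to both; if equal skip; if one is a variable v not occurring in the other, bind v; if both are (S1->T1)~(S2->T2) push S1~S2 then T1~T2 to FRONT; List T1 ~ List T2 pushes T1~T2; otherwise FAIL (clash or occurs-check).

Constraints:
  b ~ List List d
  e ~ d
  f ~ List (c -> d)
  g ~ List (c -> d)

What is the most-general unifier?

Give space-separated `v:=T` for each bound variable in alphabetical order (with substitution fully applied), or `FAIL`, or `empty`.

step 1: unify b ~ List List d  [subst: {-} | 3 pending]
  bind b := List List d
step 2: unify e ~ d  [subst: {b:=List List d} | 2 pending]
  bind e := d
step 3: unify f ~ List (c -> d)  [subst: {b:=List List d, e:=d} | 1 pending]
  bind f := List (c -> d)
step 4: unify g ~ List (c -> d)  [subst: {b:=List List d, e:=d, f:=List (c -> d)} | 0 pending]
  bind g := List (c -> d)

Answer: b:=List List d e:=d f:=List (c -> d) g:=List (c -> d)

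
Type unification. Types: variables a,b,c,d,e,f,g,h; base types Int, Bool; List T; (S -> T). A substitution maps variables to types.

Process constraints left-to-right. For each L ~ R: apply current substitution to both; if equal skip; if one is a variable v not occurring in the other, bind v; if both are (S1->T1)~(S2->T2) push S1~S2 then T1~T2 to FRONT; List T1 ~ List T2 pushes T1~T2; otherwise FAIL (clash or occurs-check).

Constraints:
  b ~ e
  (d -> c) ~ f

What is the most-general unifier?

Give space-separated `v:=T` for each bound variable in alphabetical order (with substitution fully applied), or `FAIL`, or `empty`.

Answer: b:=e f:=(d -> c)

Derivation:
step 1: unify b ~ e  [subst: {-} | 1 pending]
  bind b := e
step 2: unify (d -> c) ~ f  [subst: {b:=e} | 0 pending]
  bind f := (d -> c)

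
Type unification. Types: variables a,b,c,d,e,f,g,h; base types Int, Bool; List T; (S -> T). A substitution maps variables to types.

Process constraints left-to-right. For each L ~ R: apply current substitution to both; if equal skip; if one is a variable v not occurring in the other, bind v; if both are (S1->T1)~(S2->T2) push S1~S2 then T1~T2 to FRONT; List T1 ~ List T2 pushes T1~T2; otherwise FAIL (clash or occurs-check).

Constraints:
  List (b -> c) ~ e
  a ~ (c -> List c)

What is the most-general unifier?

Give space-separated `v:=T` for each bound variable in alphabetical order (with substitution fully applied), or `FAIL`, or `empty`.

Answer: a:=(c -> List c) e:=List (b -> c)

Derivation:
step 1: unify List (b -> c) ~ e  [subst: {-} | 1 pending]
  bind e := List (b -> c)
step 2: unify a ~ (c -> List c)  [subst: {e:=List (b -> c)} | 0 pending]
  bind a := (c -> List c)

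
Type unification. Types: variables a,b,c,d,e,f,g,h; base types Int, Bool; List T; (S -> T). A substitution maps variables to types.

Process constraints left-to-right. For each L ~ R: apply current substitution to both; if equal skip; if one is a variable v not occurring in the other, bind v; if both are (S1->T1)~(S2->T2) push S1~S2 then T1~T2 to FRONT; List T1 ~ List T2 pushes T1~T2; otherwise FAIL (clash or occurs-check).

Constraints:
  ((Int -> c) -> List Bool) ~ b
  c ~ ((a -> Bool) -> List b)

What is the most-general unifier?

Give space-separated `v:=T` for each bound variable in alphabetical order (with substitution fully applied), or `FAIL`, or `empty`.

step 1: unify ((Int -> c) -> List Bool) ~ b  [subst: {-} | 1 pending]
  bind b := ((Int -> c) -> List Bool)
step 2: unify c ~ ((a -> Bool) -> List ((Int -> c) -> List Bool))  [subst: {b:=((Int -> c) -> List Bool)} | 0 pending]
  occurs-check fail: c in ((a -> Bool) -> List ((Int -> c) -> List Bool))

Answer: FAIL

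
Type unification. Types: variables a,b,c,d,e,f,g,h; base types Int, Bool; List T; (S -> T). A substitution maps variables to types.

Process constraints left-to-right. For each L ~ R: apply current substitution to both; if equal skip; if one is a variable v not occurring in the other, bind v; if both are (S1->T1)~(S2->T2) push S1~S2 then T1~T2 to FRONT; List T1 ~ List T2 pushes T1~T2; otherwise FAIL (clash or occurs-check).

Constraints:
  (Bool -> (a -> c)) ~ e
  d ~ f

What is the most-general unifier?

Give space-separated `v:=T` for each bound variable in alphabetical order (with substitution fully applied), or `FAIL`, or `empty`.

step 1: unify (Bool -> (a -> c)) ~ e  [subst: {-} | 1 pending]
  bind e := (Bool -> (a -> c))
step 2: unify d ~ f  [subst: {e:=(Bool -> (a -> c))} | 0 pending]
  bind d := f

Answer: d:=f e:=(Bool -> (a -> c))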